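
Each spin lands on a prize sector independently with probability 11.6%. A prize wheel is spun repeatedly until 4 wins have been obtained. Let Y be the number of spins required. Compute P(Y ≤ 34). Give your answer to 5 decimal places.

Finishing within 34 spins ⇔ at least 4 successes in the first 34. With X ~ Binomial(34, 0.116), P(Y ≤ 34) = 1 − P(X ≤ 3).
  k=0: C(34,0)·0.116^0·0.884^34 = 0.0151139
  k=1: C(34,1)·0.116^1·0.884^33 = 0.0674313
  k=2: C(34,2)·0.116^2·0.884^32 = 0.1459995
  k=3: C(34,3)·0.116^3·0.884^31 = 0.2043552
1 − 0.4329000 = 0.5671000

0.56710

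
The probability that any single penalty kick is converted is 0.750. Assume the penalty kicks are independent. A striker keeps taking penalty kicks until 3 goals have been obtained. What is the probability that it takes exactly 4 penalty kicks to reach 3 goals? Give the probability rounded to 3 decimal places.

Y = trial on which the third success occurs; negative binomial, r=3, p=0.75.
P(Y=4) = C(3,2) · p^3 · (1−p)^1
= 3 · 0.42188 · 0.25 = 0.31641

0.316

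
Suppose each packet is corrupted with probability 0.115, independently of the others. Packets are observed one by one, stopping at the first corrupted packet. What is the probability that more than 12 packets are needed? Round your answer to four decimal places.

0.2308

Y = number of packets to the first success; geometric, p = 0.115.
P(Y > 12) = P(first 12 all fail) = (1−p)^12 = 0.230844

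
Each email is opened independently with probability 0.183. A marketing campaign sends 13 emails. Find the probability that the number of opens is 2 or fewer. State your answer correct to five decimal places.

0.56544

X ~ Binomial(13, 0.183); P(X ≤ 2) = Σ C(13,k) p^k (1−p)^(13−k) over k:
  k=0: C(13,0)·0.183^0·0.817^13 = 0.0722581
  k=1: C(13,1)·0.183^1·0.817^12 = 0.2104065
  k=2: C(13,2)·0.183^2·0.817^11 = 0.2827740
Total = 0.5654386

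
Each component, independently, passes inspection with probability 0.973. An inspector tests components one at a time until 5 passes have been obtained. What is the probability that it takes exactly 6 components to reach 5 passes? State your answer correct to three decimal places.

0.118

Y = trial on which the fifth success occurs; negative binomial, r=5, p=0.973.
P(Y=6) = C(5,4) · p^5 · (1−p)^1
= 5 · 0.8721 · 0.027 = 0.11773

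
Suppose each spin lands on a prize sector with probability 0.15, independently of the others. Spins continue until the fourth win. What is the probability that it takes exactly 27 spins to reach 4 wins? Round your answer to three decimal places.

Y = trial on which the fourth success occurs; negative binomial, r=4, p=0.15.
P(Y=27) = C(26,3) · p^4 · (1−p)^23
= 2600 · 0.00050625 · 0.023803 = 0.03133

0.031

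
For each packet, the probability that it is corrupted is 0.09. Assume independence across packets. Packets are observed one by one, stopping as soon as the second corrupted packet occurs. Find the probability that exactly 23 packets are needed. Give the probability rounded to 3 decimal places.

Y = trial on which the second success occurs; negative binomial, r=2, p=0.09.
P(Y=23) = C(22,1) · p^2 · (1−p)^21
= 22 · 0.0081 · 0.138 = 0.02459

0.025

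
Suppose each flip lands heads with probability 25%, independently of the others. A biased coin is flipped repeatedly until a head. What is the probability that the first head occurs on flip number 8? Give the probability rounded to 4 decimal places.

Geometric (trials to first success), p = 0.25.
P(Y = 8) = (1−p)^7 · p = 0.13348 · 0.25 = 0.033371

0.0334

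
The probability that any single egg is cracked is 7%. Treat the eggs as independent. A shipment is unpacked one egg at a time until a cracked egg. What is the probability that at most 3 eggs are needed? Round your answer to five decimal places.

0.19564

Y = number of eggs to the first success; geometric, p = 0.07.
P(Y ≤ 3) = 1 − (1−p)^3 = 1 − 0.8043570 = 0.1956430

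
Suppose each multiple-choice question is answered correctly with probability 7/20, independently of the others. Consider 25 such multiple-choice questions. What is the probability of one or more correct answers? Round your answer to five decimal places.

0.99998

P(at least one) = 1 − P(none) = 1 − (1 − 0.35)^25
= 1 − 0.0000210 = 0.9999790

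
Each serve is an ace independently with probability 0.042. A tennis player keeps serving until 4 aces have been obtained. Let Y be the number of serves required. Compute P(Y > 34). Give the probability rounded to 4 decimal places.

0.9470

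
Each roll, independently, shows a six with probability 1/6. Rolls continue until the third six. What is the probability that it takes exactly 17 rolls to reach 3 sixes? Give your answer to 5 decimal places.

Y = trial on which the third success occurs; negative binomial, r=3, p=0.166667.
P(Y=17) = C(16,2) · p^3 · (1−p)^14
= 120 · 0.0046296 · 0.077887 = 0.0432703

0.04327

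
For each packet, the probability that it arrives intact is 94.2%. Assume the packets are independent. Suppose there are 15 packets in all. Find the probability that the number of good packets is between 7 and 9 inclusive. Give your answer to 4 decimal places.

0.0001

X ~ Binomial(15, 0.942); P(7 ≤ X ≤ 9) = Σ C(15,k) p^k (1−p)^(15−k) over k:
  k=7: C(15,7)·0.942^7·0.058^8 = 0.000001
  k=8: C(15,8)·0.942^8·0.058^7 = 0.000009
  k=9: C(15,9)·0.942^9·0.058^6 = 0.000111
Total = 0.000121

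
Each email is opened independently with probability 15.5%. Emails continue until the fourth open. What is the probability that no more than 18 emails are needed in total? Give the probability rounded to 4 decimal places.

0.3012

Finishing within 18 emails ⇔ at least 4 successes in the first 18. With X ~ Binomial(18, 0.155), P(Y ≤ 18) = 1 − P(X ≤ 3).
  k=0: C(18,0)·0.155^0·0.845^18 = 0.048241
  k=1: C(18,1)·0.155^1·0.845^17 = 0.159283
  k=2: C(18,2)·0.155^2·0.845^16 = 0.248349
  k=3: C(18,3)·0.155^3·0.845^15 = 0.242961
1 − 0.698834 = 0.301166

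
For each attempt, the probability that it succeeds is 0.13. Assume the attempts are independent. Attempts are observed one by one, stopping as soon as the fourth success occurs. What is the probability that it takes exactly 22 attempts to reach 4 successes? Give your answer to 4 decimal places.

0.0310

Y = trial on which the fourth success occurs; negative binomial, r=4, p=0.13.
P(Y=22) = C(21,3) · p^4 · (1−p)^18
= 1330 · 0.00028561 · 0.081535 = 0.030972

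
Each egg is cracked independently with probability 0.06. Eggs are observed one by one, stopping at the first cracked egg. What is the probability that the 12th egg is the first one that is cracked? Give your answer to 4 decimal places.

0.0304

Geometric (trials to first success), p = 0.06.
P(Y = 12) = (1−p)^11 · p = 0.5063 · 0.06 = 0.030378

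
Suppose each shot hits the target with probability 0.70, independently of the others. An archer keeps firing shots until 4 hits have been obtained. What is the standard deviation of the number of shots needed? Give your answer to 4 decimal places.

Y = total shots until the fourth success; negative binomial with r=4, p=0.70.
SD(Y) = √[r(1−p)/p²] = √(2.448980) = 1.564922

1.5649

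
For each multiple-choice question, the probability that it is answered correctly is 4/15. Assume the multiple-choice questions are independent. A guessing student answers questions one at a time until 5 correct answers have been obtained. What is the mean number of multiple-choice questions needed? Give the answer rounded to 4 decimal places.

Y = total multiple-choice questions until the fifth success; negative binomial with r=5, p=0.266667.
E[Y] = r / p = 5 / 0.266667 = 18.750000

18.7500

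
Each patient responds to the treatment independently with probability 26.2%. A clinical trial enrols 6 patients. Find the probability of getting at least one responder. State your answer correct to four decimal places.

P(at least one) = 1 − P(none) = 1 − (1 − 0.262)^6
= 1 − 0.161562 = 0.838438

0.8384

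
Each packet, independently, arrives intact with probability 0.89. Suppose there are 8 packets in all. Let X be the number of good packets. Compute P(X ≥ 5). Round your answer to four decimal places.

X ~ Binomial(8, 0.89); P(X ≥ 5) = Σ C(8,k) p^k (1−p)^(8−k) over k:
  k=5: C(8,5)·0.89^5·0.11^3 = 0.041621
  k=6: C(8,6)·0.89^6·0.11^2 = 0.168377
  k=7: C(8,7)·0.89^7·0.11^1 = 0.389236
  k=8: C(8,8)·0.89^8·0.11^0 = 0.393659
Total = 0.992893

0.9929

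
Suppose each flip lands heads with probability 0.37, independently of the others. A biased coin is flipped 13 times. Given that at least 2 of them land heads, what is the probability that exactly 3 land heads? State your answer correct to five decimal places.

X ~ Binomial(13, 0.37). Want P(X=3 | X≥2) = P(X=3) / P(X≥2).
P(X=3) = C(13,3)·0.37^3·0.63^10 = 0.1426845
P(X≥2) = 1 − 0.0024628 − 0.0188032 = 0.9787340
Ratio = 0.1426845 / 0.9787340 = 0.1457847

0.14578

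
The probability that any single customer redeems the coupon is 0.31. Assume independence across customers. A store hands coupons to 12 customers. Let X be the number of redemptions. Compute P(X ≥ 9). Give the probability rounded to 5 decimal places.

0.00219

X ~ Binomial(12, 0.31); P(X ≥ 9) = Σ C(12,k) p^k (1−p)^(12−k) over k:
  k=9: C(12,9)·0.31^9·0.69^3 = 0.0019108
  k=10: C(12,10)·0.31^10·0.69^2 = 0.0002575
  k=11: C(12,11)·0.31^11·0.69^1 = 0.0000210
  k=12: C(12,12)·0.31^12·0.69^0 = 0.0000008
Total = 0.0021902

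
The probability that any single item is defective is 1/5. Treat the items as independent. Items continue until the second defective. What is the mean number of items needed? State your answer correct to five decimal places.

10.00000

Y = total items until the second success; negative binomial with r=2, p=0.20.
E[Y] = r / p = 2 / 0.20 = 10.0000000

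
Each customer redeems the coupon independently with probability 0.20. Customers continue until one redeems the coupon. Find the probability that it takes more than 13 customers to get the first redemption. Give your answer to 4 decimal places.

0.0550

Y = number of customers to the first success; geometric, p = 0.20.
P(Y > 13) = P(first 13 all fail) = (1−p)^13 = 0.054976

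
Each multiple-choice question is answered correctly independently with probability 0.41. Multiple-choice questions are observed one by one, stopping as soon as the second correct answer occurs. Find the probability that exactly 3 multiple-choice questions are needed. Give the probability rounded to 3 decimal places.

0.198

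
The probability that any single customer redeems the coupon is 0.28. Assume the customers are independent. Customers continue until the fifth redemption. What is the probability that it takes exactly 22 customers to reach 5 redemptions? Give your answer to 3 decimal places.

0.039

Y = trial on which the fifth success occurs; negative binomial, r=5, p=0.28.
P(Y=22) = C(21,4) · p^5 · (1−p)^17
= 5985 · 0.001721 · 0.0037554 = 0.03868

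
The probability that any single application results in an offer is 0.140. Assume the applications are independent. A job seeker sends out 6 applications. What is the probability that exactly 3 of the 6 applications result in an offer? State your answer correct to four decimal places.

X ~ Binomial(n=6, p=0.14).
P(X=3) = C(6,3) · p^3 · (1−p)^3
= 20 · 0.002744 · 0.63606 = 0.034907

0.0349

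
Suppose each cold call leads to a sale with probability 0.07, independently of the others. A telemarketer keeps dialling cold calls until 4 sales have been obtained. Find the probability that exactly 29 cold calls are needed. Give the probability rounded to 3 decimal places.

Y = trial on which the fourth success occurs; negative binomial, r=4, p=0.07.
P(Y=29) = C(28,3) · p^4 · (1−p)^25
= 3276 · 2.401e-05 · 0.16296 = 0.01282

0.013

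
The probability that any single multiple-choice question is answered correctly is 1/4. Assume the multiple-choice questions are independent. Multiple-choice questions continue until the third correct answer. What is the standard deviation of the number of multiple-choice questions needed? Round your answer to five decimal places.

6.00000

Y = total multiple-choice questions until the third success; negative binomial with r=3, p=0.25.
SD(Y) = √[r(1−p)/p²] = √(36.0000000) = 6.0000000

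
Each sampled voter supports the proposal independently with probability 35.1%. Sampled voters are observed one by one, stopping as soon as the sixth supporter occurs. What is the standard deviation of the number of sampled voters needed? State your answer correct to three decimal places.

5.622

Y = total sampled voters until the sixth success; negative binomial with r=6, p=0.351.
SD(Y) = √[r(1−p)/p²] = √(31.60689) = 5.62200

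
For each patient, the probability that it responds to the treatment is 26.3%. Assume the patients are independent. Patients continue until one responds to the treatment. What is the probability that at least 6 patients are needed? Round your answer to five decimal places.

0.21744

Y = number of patients to the first success; geometric, p = 0.263.
P(Y > 5) = P(first 5 all fail) = (1−p)^5 = 0.2174390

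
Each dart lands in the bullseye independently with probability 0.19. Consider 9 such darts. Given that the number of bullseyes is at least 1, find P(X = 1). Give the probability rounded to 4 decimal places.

0.3728

X ~ Binomial(9, 0.19). Want P(X=1 | X≥1) = P(X=1) / P(X≥1).
P(X=1) = C(9,1)·0.19^1·0.81^8 = 0.316866
P(X≥1) = 1 − 0.150095 = 0.849905
Ratio = 0.316866 / 0.849905 = 0.372826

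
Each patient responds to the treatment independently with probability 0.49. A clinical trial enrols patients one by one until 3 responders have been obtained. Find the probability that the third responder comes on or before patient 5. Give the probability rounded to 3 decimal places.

0.481

Finishing within 5 patients ⇔ at least 3 successes in the first 5. With X ~ Binomial(5, 0.49), P(Y ≤ 5) = 1 − P(X ≤ 2).
  k=0: C(5,0)·0.49^0·0.51^5 = 0.03450
  k=1: C(5,1)·0.49^1·0.51^4 = 0.16575
  k=2: C(5,2)·0.49^2·0.51^3 = 0.31850
1 − 0.51875 = 0.48125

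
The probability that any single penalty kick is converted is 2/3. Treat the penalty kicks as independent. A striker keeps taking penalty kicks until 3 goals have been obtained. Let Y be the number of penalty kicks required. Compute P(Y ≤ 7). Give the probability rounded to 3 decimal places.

0.955

Finishing within 7 penalty kicks ⇔ at least 3 successes in the first 7. With X ~ Binomial(7, 0.666667), P(Y ≤ 7) = 1 − P(X ≤ 2).
  k=0: C(7,0)·0.666667^0·0.333333^7 = 0.00046
  k=1: C(7,1)·0.666667^1·0.333333^6 = 0.00640
  k=2: C(7,2)·0.666667^2·0.333333^5 = 0.03841
1 − 0.04527 = 0.95473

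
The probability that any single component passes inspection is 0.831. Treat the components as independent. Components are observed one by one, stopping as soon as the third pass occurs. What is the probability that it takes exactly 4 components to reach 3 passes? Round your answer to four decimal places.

0.2909

Y = trial on which the third success occurs; negative binomial, r=3, p=0.831.
P(Y=4) = C(3,2) · p^3 · (1−p)^1
= 3 · 0.57386 · 0.169 = 0.290945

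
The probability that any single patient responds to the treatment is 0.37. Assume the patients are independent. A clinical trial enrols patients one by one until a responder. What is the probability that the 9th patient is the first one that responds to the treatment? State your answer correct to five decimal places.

Geometric (trials to first success), p = 0.37.
P(Y = 9) = (1−p)^8 · p = 0.024816 · 0.37 = 0.0091818

0.00918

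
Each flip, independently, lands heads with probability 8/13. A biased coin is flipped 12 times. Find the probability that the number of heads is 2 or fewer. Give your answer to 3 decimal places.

X ~ Binomial(12, 0.615385); P(X ≤ 2) = Σ C(12,k) p^k (1−p)^(12−k) over k:
  k=0: C(12,0)·0.615385^0·0.384615^12 = 0.00001
  k=1: C(12,1)·0.615385^1·0.384615^11 = 0.00020
  k=2: C(12,2)·0.615385^2·0.384615^10 = 0.00177
Total = 0.00198

0.002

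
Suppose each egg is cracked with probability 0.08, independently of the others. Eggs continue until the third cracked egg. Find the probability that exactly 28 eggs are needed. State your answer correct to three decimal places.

0.022

Y = trial on which the third success occurs; negative binomial, r=3, p=0.08.
P(Y=28) = C(27,2) · p^3 · (1−p)^25
= 351 · 0.000512 · 0.12436 = 0.02235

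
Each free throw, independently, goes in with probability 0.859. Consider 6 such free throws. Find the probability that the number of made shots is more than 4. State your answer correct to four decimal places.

X ~ Binomial(6, 0.859); P(X ≥ 5) = Σ C(6,k) p^k (1−p)^(6−k) over k:
  k=5: C(6,5)·0.859^5·0.141^1 = 0.395673
  k=6: C(6,6)·0.859^6·0.141^0 = 0.401753
Total = 0.797426

0.7974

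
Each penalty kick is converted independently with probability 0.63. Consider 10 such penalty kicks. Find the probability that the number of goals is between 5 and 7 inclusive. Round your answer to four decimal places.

X ~ Binomial(10, 0.63); P(5 ≤ X ≤ 7) = Σ C(10,k) p^k (1−p)^(10−k) over k:
  k=5: C(10,5)·0.63^5·0.37^5 = 0.173425
  k=6: C(10,6)·0.63^6·0.37^4 = 0.246076
  k=7: C(10,7)·0.63^7·0.37^3 = 0.239425
Total = 0.658927

0.6589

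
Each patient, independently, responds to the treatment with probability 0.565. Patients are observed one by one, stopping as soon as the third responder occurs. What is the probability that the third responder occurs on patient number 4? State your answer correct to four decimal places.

Y = trial on which the third success occurs; negative binomial, r=3, p=0.565.
P(Y=4) = C(3,2) · p^3 · (1−p)^1
= 3 · 0.18036 · 0.435 = 0.235373

0.2354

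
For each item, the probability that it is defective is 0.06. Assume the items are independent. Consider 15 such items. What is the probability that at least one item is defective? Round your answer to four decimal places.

P(at least one) = 1 − P(none) = 1 − (1 − 0.06)^15
= 1 − 0.395292 = 0.604708

0.6047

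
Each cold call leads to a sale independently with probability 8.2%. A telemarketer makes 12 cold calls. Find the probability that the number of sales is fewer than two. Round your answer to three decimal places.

0.742

X ~ Binomial(12, 0.082); P(X ≤ 1) = Σ C(12,k) p^k (1−p)^(12−k) over k:
  k=0: C(12,0)·0.082^0·0.918^12 = 0.35819
  k=1: C(12,1)·0.082^1·0.918^11 = 0.38394
Total = 0.74213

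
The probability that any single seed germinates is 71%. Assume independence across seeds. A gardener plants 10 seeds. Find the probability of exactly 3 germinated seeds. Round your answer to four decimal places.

0.0074

X ~ Binomial(n=10, p=0.71).
P(X=3) = C(10,3) · p^3 · (1−p)^7
= 120 · 0.35791 · 0.0001725 = 0.007409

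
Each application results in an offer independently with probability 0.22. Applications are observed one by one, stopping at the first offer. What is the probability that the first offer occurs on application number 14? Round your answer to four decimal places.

Geometric (trials to first success), p = 0.22.
P(Y = 14) = (1−p)^13 · p = 0.039558 · 0.22 = 0.008703

0.0087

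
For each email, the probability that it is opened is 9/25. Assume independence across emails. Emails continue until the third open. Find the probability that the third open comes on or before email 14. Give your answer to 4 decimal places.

0.9271

Finishing within 14 emails ⇔ at least 3 successes in the first 14. With X ~ Binomial(14, 0.36), P(Y ≤ 14) = 1 − P(X ≤ 2).
  k=0: C(14,0)·0.36^0·0.64^14 = 0.001934
  k=1: C(14,1)·0.36^1·0.64^13 = 0.015232
  k=2: C(14,2)·0.36^2·0.64^12 = 0.055694
1 − 0.072860 = 0.927140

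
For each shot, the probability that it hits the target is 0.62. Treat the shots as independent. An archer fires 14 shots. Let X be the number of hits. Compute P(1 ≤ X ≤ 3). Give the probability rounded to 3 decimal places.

0.002

X ~ Binomial(14, 0.62); P(1 ≤ X ≤ 3) = Σ C(14,k) p^k (1−p)^(14−k) over k:
  k=1: C(14,1)·0.62^1·0.38^13 = 0.00003
  k=2: C(14,2)·0.62^2·0.38^12 = 0.00032
  k=3: C(14,3)·0.62^3·0.38^11 = 0.00207
Total = 0.00242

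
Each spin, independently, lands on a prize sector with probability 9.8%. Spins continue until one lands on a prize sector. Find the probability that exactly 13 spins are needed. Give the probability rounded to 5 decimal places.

Geometric (trials to first success), p = 0.098.
P(Y = 13) = (1−p)^12 · p = 0.29005 · 0.098 = 0.0284253

0.02843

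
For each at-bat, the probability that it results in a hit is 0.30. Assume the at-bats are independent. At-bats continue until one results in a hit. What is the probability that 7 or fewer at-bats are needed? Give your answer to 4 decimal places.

0.9176

Y = number of at-bats to the first success; geometric, p = 0.30.
P(Y ≤ 7) = 1 − (1−p)^7 = 1 − 0.082354 = 0.917646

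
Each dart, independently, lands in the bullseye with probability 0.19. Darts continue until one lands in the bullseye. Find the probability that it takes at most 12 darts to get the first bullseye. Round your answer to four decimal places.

Y = number of darts to the first success; geometric, p = 0.19.
P(Y ≤ 12) = 1 − (1−p)^12 = 1 − 0.079766 = 0.920234

0.9202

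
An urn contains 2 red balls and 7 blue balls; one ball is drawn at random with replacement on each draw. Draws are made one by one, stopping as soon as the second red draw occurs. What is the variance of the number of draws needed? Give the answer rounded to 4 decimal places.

31.5000

Y = total draws until the second success; negative binomial with r=2, p=0.222222.
Var(Y) = r(1−p)/p² = 2·0.777778 / 0.222222² = 31.500000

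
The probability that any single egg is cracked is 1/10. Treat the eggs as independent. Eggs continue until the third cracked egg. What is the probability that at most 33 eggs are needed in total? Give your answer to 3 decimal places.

0.654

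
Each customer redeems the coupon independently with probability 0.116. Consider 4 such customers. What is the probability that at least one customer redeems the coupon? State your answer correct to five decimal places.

0.38933

P(at least one) = 1 − P(none) = 1 − (1 − 0.116)^4
= 1 − 0.6106735 = 0.3893265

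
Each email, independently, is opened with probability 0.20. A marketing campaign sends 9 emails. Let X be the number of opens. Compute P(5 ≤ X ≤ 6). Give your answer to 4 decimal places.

0.0193

X ~ Binomial(9, 0.20); P(5 ≤ X ≤ 6) = Σ C(9,k) p^k (1−p)^(9−k) over k:
  k=5: C(9,5)·0.20^5·0.80^4 = 0.016515
  k=6: C(9,6)·0.20^6·0.80^3 = 0.002753
Total = 0.019268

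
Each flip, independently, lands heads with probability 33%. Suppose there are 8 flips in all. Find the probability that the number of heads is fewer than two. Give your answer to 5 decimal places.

X ~ Binomial(8, 0.33); P(X ≤ 1) = Σ C(8,k) p^k (1−p)^(8−k) over k:
  k=0: C(8,0)·0.33^0·0.67^8 = 0.0406068
  k=1: C(8,1)·0.33^1·0.67^7 = 0.1600028
Total = 0.2006096

0.20061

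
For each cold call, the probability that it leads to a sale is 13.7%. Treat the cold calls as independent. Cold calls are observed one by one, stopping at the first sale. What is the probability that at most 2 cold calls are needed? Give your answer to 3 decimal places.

0.255

Y = number of cold calls to the first success; geometric, p = 0.137.
P(Y ≤ 2) = 1 − (1−p)^2 = 1 − 0.74477 = 0.25523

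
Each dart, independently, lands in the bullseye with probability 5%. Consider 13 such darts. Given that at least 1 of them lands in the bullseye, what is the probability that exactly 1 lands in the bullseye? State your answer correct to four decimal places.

0.7217

X ~ Binomial(13, 0.05). Want P(X=1 | X≥1) = P(X=1) / P(X≥1).
P(X=1) = C(13,1)·0.05^1·0.95^12 = 0.351234
P(X≥1) = 1 − 0.513342 = 0.486658
Ratio = 0.351234 / 0.486658 = 0.721727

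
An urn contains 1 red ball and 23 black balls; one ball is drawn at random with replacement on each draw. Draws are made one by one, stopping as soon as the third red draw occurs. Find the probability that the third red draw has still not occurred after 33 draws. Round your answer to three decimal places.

0.843

Needing more than 33 draws ⇔ fewer than 3 successes in the first 33. With X ~ Binomial(33, 0.041667), P(Y > 33) = P(X ≤ 2).
  k=0: C(33,0)·0.041667^0·0.958333^33 = 0.24550
  k=1: C(33,1)·0.041667^1·0.958333^32 = 0.35224
  k=2: C(33,2)·0.041667^2·0.958333^31 = 0.24503
P(X ≤ 2) = 0.84277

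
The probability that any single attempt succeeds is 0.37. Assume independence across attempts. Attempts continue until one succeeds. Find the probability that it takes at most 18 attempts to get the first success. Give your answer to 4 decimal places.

0.9998

Y = number of attempts to the first success; geometric, p = 0.37.
P(Y ≤ 18) = 1 − (1−p)^18 = 1 − 0.000244 = 0.999756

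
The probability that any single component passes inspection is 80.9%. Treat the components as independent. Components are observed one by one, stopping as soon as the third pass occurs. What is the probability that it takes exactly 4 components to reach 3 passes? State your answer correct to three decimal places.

Y = trial on which the third success occurs; negative binomial, r=3, p=0.809.
P(Y=4) = C(3,2) · p^3 · (1−p)^1
= 3 · 0.52948 · 0.191 = 0.30339

0.303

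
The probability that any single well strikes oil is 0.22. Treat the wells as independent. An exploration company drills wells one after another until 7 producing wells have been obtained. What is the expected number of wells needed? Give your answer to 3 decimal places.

Y = total wells until the seventh success; negative binomial with r=7, p=0.22.
E[Y] = r / p = 7 / 0.22 = 31.81818

31.818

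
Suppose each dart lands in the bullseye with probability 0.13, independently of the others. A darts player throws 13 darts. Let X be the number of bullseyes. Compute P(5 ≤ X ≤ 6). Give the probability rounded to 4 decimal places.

0.0188

X ~ Binomial(13, 0.13); P(5 ≤ X ≤ 6) = Σ C(13,k) p^k (1−p)^(13−k) over k:
  k=5: C(13,5)·0.13^5·0.87^8 = 0.015684
  k=6: C(13,6)·0.13^6·0.87^7 = 0.003125
Total = 0.018808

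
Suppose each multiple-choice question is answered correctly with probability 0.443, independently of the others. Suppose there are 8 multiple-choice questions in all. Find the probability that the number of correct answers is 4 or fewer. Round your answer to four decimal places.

0.7528

X ~ Binomial(8, 0.443); P(X ≤ 4) = Σ C(8,k) p^k (1−p)^(8−k) over k:
  k=0: C(8,0)·0.443^0·0.557^8 = 0.009265
  k=1: C(8,1)·0.443^1·0.557^7 = 0.058949
  k=2: C(8,2)·0.443^2·0.557^6 = 0.164095
  k=3: C(8,3)·0.443^3·0.557^5 = 0.261021
  k=4: C(8,4)·0.443^4·0.557^4 = 0.259498
Total = 0.752829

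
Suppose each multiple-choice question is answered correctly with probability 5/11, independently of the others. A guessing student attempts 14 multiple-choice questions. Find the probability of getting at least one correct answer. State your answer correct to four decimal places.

P(at least one) = 1 − P(none) = 1 − (1 − 0.454545)^14
= 1 − 0.000206 = 0.999794

0.9998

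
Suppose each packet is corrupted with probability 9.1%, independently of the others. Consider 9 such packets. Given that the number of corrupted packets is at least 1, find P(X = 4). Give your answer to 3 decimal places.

0.009

X ~ Binomial(9, 0.091). Want P(X=4 | X≥1) = P(X=4) / P(X≥1).
P(X=4) = C(9,4)·0.091^4·0.909^5 = 0.00536
P(X≥1) = 1 − 0.42372 = 0.57628
Ratio = 0.00536 / 0.57628 = 0.00931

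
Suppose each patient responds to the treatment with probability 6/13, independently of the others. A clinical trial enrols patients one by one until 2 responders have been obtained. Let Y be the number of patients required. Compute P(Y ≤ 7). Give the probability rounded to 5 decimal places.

0.90813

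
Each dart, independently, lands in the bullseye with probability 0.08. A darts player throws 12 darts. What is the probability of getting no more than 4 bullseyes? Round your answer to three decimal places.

X ~ Binomial(12, 0.08); P(X ≤ 4) = Σ C(12,k) p^k (1−p)^(12−k) over k:
  k=0: C(12,0)·0.08^0·0.92^12 = 0.36767
  k=1: C(12,1)·0.08^1·0.92^11 = 0.38365
  k=2: C(12,2)·0.08^2·0.92^10 = 0.18349
  k=3: C(12,3)·0.08^3·0.92^9 = 0.05318
  k=4: C(12,4)·0.08^4·0.92^8 = 0.01041
Total = 0.99839

0.998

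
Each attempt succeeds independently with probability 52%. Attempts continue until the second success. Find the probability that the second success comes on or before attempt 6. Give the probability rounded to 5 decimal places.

Finishing within 6 attempts ⇔ at least 2 successes in the first 6. With X ~ Binomial(6, 0.52), P(Y ≤ 6) = 1 − P(X ≤ 1).
  k=0: C(6,0)·0.52^0·0.48^6 = 0.0122306
  k=1: C(6,1)·0.52^1·0.48^5 = 0.0794988
1 − 0.0917294 = 0.9082706

0.90827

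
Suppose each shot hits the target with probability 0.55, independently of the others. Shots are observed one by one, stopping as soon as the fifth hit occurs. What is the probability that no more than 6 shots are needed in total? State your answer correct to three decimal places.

Finishing within 6 shots ⇔ at least 5 successes in the first 6. With X ~ Binomial(6, 0.55), P(Y ≤ 6) = 1 − P(X ≤ 4).
  k=0: C(6,0)·0.55^0·0.45^6 = 0.00830
  k=1: C(6,1)·0.55^1·0.45^5 = 0.06089
  k=2: C(6,2)·0.55^2·0.45^4 = 0.18607
  k=3: C(6,3)·0.55^3·0.45^3 = 0.30322
  k=4: C(6,4)·0.55^4·0.45^2 = 0.27795
1 − 0.83643 = 0.16357

0.164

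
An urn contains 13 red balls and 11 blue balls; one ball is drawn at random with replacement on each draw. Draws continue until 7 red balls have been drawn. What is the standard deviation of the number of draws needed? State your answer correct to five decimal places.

Y = total draws until the seventh success; negative binomial with r=7, p=0.541667.
SD(Y) = √[r(1−p)/p²] = √(10.9349112) = 3.3067977

3.30680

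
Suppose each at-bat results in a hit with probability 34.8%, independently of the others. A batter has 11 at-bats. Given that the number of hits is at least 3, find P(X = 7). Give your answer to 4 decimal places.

X ~ Binomial(11, 0.348). Want P(X=7 | X≥3) = P(X=7) / P(X≥3).
P(X=7) = C(11,7)·0.348^7·0.652^4 = 0.036860
P(X≥3) = 1 − 0.009052 − 0.053143 − 0.141824 = 0.795981
Ratio = 0.036860 / 0.795981 = 0.046308

0.0463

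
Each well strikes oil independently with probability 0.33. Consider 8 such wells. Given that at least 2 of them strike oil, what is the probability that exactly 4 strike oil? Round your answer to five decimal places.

X ~ Binomial(8, 0.33). Want P(X=4 | X≥2) = P(X=4) / P(X≥2).
P(X=4) = C(8,4)·0.33^4·0.67^4 = 0.1672835
P(X≥2) = 1 − 0.0406068 − 0.1600028 = 0.7993904
Ratio = 0.1672835 / 0.7993904 = 0.2092638

0.20926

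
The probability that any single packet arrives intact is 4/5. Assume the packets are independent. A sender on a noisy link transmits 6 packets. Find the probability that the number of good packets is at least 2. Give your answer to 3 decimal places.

X ~ Binomial(6, 0.80); P(X ≥ 2) = Σ C(6,k) p^k (1−p)^(6−k) over k:
  k=2: C(6,2)·0.80^2·0.20^4 = 0.01536
  k=3: C(6,3)·0.80^3·0.20^3 = 0.08192
  k=4: C(6,4)·0.80^4·0.20^2 = 0.24576
  k=5: C(6,5)·0.80^5·0.20^1 = 0.39322
  k=6: C(6,6)·0.80^6·0.20^0 = 0.26214
Total = 0.99840

0.998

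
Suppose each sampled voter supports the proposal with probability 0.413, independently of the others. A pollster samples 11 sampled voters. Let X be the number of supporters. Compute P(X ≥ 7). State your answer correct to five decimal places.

X ~ Binomial(11, 0.413); P(X ≥ 7) = Σ C(11,k) p^k (1−p)^(11−k) over k:
  k=7: C(11,7)·0.413^7·0.587^4 = 0.0803002
  k=8: C(11,8)·0.413^8·0.587^3 = 0.0282487
  k=9: C(11,9)·0.413^9·0.587^2 = 0.0066251
  k=10: C(11,10)·0.413^10·0.587^1 = 0.0009322
  k=11: C(11,11)·0.413^11·0.587^0 = 0.0000596
Total = 0.1161659

0.11617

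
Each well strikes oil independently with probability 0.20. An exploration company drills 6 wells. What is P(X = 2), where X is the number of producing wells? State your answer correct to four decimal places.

0.2458

X ~ Binomial(n=6, p=0.20).
P(X=2) = C(6,2) · p^2 · (1−p)^4
= 15 · 0.04 · 0.4096 = 0.245760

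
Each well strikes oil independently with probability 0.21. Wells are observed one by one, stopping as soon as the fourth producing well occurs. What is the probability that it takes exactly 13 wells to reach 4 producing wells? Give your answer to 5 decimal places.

Y = trial on which the fourth success occurs; negative binomial, r=4, p=0.21.
P(Y=13) = C(12,3) · p^4 · (1−p)^9
= 220 · 0.0019448 · 0.11985 = 0.0512795

0.05128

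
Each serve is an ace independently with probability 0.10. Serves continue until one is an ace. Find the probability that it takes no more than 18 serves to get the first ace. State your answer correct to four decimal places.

0.8499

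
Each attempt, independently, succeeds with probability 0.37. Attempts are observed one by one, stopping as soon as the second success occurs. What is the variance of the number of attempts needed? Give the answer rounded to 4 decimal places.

9.2038

Y = total attempts until the second success; negative binomial with r=2, p=0.37.
Var(Y) = r(1−p)/p² = 2·0.63 / 0.37² = 9.203798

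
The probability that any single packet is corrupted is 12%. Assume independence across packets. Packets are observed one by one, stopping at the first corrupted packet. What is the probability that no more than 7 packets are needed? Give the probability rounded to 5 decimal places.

0.59132

Y = number of packets to the first success; geometric, p = 0.12.
P(Y ≤ 7) = 1 − (1−p)^7 = 1 − 0.4086756 = 0.5913244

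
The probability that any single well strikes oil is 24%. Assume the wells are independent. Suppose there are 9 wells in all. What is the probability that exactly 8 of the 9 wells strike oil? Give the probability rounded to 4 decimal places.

X ~ Binomial(n=9, p=0.24).
P(X=8) = C(9,8) · p^8 · (1−p)^1
= 9 · 1.1008e-05 · 0.76 = 0.000075

0.0001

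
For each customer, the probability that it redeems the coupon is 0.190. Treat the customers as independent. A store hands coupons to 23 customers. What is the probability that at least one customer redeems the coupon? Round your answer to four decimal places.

0.9921

P(at least one) = 1 − P(none) = 1 − (1 − 0.19)^23
= 1 − 0.007855 = 0.992145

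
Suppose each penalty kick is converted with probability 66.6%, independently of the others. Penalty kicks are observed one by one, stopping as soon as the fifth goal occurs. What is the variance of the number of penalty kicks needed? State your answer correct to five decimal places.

Y = total penalty kicks until the fifth success; negative binomial with r=5, p=0.666.
Var(Y) = r(1−p)/p² = 5·0.334 / 0.666² = 3.7650263

3.76503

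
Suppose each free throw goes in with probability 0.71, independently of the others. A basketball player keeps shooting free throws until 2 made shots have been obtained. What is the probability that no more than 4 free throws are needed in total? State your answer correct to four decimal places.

Finishing within 4 free throws ⇔ at least 2 successes in the first 4. With X ~ Binomial(4, 0.71), P(Y ≤ 4) = 1 − P(X ≤ 1).
  k=0: C(4,0)·0.71^0·0.29^4 = 0.007073
  k=1: C(4,1)·0.71^1·0.29^3 = 0.069265
1 − 0.076338 = 0.923662

0.9237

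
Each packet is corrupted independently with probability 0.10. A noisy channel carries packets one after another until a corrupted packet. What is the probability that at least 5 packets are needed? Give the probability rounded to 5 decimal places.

Y = number of packets to the first success; geometric, p = 0.10.
P(Y > 4) = P(first 4 all fail) = (1−p)^4 = 0.6561000

0.65610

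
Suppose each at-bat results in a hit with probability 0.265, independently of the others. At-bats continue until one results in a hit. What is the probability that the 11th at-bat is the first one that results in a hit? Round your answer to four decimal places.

Geometric (trials to first success), p = 0.265.
P(Y = 11) = (1−p)^10 · p = 0.046012 · 0.265 = 0.012193

0.0122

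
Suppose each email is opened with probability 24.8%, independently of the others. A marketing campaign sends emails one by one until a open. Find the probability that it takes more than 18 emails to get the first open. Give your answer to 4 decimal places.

0.0059

Y = number of emails to the first success; geometric, p = 0.248.
P(Y > 18) = P(first 18 all fail) = (1−p)^18 = 0.005915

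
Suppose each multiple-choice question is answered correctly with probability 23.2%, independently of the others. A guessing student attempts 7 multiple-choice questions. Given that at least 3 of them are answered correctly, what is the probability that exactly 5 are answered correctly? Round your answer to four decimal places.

X ~ Binomial(7, 0.232). Want P(X=5 | X≥3) = P(X=5) / P(X≥3).
P(X=5) = C(7,5)·0.232^5·0.768^2 = 0.008325
P(X≥3) = 1 − 0.157590 − 0.333237 − 0.301996 = 0.207177
Ratio = 0.008325 / 0.207177 = 0.040183

0.0402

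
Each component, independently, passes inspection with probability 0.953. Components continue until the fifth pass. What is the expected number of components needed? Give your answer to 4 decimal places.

5.2466

Y = total components until the fifth success; negative binomial with r=5, p=0.953.
E[Y] = r / p = 5 / 0.953 = 5.246590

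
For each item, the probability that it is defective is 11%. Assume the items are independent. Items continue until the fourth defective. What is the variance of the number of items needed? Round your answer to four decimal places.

Y = total items until the fourth success; negative binomial with r=4, p=0.11.
Var(Y) = r(1−p)/p² = 4·0.89 / 0.11² = 294.214876

294.2149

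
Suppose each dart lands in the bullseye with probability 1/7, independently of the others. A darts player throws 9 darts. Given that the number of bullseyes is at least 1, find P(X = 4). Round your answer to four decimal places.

0.0324

X ~ Binomial(9, 0.142857). Want P(X=4 | X≥1) = P(X=4) / P(X≥1).
P(X=4) = C(9,4)·0.142857^4·0.857143^5 = 0.024280
P(X≥1) = 1 − 0.249735 = 0.750265
Ratio = 0.024280 / 0.750265 = 0.032362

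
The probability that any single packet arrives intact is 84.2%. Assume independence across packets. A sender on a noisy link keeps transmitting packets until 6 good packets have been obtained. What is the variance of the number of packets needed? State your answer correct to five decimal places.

Y = total packets until the sixth success; negative binomial with r=6, p=0.842.
Var(Y) = r(1−p)/p² = 6·0.158 / 0.842² = 1.3371624

1.33716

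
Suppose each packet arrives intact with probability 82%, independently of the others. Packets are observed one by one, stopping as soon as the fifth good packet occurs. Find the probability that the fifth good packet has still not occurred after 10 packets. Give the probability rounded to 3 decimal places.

Needing more than 10 packets ⇔ fewer than 5 successes in the first 10. With X ~ Binomial(10, 0.82), P(Y > 10) = P(X ≤ 4).
  k=0: C(10,0)·0.82^0·0.18^10 = 0.00000
  k=1: C(10,1)·0.82^1·0.18^9 = 0.00000
  k=2: C(10,2)·0.82^2·0.18^8 = 0.00003
  k=3: C(10,3)·0.82^3·0.18^7 = 0.00041
  k=4: C(10,4)·0.82^4·0.18^6 = 0.00323
P(X ≤ 4) = 0.00367

0.004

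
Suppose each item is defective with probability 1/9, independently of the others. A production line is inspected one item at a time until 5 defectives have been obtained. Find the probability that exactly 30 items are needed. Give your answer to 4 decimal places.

0.0212

Y = trial on which the fifth success occurs; negative binomial, r=5, p=0.111111.
P(Y=30) = C(29,4) · p^5 · (1−p)^25
= 23751 · 1.6935e-05 · 0.052624 = 0.021167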